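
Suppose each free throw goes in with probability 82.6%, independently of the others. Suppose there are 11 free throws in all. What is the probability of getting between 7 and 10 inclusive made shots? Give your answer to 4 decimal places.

0.8487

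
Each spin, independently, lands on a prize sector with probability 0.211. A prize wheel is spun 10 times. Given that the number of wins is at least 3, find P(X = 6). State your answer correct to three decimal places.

X ~ Binomial(10, 0.211). Want P(X=6 | X≥3) = P(X=6) / P(X≥3).
P(X=6) = C(10,6)·0.211^6·0.789^4 = 0.00718
P(X≥3) = 1 − 0.09349 − 0.25002 − 0.30088 = 0.35561
Ratio = 0.00718 / 0.35561 = 0.02020

0.020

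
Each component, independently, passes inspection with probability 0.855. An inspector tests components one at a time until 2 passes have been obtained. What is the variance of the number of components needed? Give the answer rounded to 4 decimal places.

Y = total components until the second success; negative binomial with r=2, p=0.855.
Var(Y) = r(1−p)/p² = 2·0.145 / 0.855² = 0.396703

0.3967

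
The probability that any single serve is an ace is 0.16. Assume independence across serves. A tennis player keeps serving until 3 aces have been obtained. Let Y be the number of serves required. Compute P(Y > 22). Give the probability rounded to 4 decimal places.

Needing more than 22 serves ⇔ fewer than 3 successes in the first 22. With X ~ Binomial(22, 0.16), P(Y > 22) = P(X ≤ 2).
  k=0: C(22,0)·0.16^0·0.84^22 = 0.021585
  k=1: C(22,1)·0.16^1·0.84^21 = 0.090450
  k=2: C(22,2)·0.16^2·0.84^20 = 0.180900
P(X ≤ 2) = 0.292934

0.2929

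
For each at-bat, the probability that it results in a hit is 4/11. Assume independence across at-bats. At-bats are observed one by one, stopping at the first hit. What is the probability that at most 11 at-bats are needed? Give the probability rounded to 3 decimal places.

Y = number of at-bats to the first success; geometric, p = 0.363636.
P(Y ≤ 11) = 1 − (1−p)^11 = 1 − 0.00693 = 0.99307

0.993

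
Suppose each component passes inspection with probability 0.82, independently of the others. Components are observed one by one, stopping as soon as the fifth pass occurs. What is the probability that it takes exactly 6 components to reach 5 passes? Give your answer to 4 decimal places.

Y = trial on which the fifth success occurs; negative binomial, r=5, p=0.82.
P(Y=6) = C(5,4) · p^5 · (1−p)^1
= 5 · 0.37074 · 0.18 = 0.333666

0.3337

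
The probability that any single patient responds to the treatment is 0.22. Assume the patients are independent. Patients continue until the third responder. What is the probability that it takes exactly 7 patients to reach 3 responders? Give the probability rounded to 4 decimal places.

0.0591

Y = trial on which the third success occurs; negative binomial, r=3, p=0.22.
P(Y=7) = C(6,2) · p^3 · (1−p)^4
= 15 · 0.010648 · 0.37015 = 0.059120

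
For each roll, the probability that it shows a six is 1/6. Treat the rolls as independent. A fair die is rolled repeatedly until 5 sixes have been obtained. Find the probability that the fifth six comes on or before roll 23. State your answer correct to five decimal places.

0.33498

Finishing within 23 rolls ⇔ at least 5 successes in the first 23. With X ~ Binomial(23, 0.166667), P(Y ≤ 23) = 1 − P(X ≤ 4).
  k=0: C(23,0)·0.166667^0·0.833333^23 = 0.0150949
  k=1: C(23,1)·0.166667^1·0.833333^22 = 0.0694367
  k=2: C(23,2)·0.166667^2·0.833333^21 = 0.1527608
  k=3: C(23,3)·0.166667^3·0.833333^20 = 0.2138651
  k=4: C(23,4)·0.166667^4·0.833333^19 = 0.2138651
1 − 0.6650226 = 0.3349774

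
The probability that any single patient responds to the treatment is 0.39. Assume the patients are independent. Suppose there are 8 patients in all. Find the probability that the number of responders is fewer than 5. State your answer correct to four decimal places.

X ~ Binomial(8, 0.39); P(X ≤ 4) = Σ C(8,k) p^k (1−p)^(8−k) over k:
  k=0: C(8,0)·0.39^0·0.61^8 = 0.019171
  k=1: C(8,1)·0.39^1·0.61^7 = 0.098054
  k=2: C(8,2)·0.39^2·0.61^6 = 0.219415
  k=3: C(8,3)·0.39^3·0.61^5 = 0.280563
  k=4: C(8,4)·0.39^4·0.61^4 = 0.224221
Total = 0.841423

0.8414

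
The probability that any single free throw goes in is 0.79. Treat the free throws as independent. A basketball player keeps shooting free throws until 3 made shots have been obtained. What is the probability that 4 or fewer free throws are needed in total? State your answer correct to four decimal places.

0.8037

Finishing within 4 free throws ⇔ at least 3 successes in the first 4. With X ~ Binomial(4, 0.79), P(Y ≤ 4) = 1 − P(X ≤ 2).
  k=0: C(4,0)·0.79^0·0.21^4 = 0.001945
  k=1: C(4,1)·0.79^1·0.21^3 = 0.029265
  k=2: C(4,2)·0.79^2·0.21^2 = 0.165137
1 − 0.196346 = 0.803654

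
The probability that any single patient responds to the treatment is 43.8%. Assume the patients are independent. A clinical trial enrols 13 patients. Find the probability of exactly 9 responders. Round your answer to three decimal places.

0.042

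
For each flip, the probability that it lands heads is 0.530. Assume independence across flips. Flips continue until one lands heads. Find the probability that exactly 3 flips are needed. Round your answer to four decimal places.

Geometric (trials to first success), p = 0.53.
P(Y = 3) = (1−p)^2 · p = 0.2209 · 0.53 = 0.117077

0.1171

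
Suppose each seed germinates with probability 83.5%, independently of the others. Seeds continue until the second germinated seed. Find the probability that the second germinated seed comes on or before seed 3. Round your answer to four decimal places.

0.9273

Finishing within 3 seeds ⇔ at least 2 successes in the first 3. With X ~ Binomial(3, 0.835), P(Y ≤ 3) = 1 − P(X ≤ 1).
  k=0: C(3,0)·0.835^0·0.165^3 = 0.004492
  k=1: C(3,1)·0.835^1·0.165^2 = 0.068199
1 − 0.072691 = 0.927309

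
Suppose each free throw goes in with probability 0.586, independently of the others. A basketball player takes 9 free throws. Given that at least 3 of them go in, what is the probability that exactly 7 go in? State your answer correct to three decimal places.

0.151

X ~ Binomial(9, 0.586). Want P(X=7 | X≥3) = P(X=7) / P(X≥3).
P(X=7) = C(9,7)·0.586^7·0.414^2 = 0.14642
P(X≥3) = 1 − 0.00036 − 0.00455 − 0.02577 = 0.96932
Ratio = 0.14642 / 0.96932 = 0.15105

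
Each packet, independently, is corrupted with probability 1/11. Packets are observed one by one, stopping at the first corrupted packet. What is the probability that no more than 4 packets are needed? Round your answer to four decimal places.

0.3170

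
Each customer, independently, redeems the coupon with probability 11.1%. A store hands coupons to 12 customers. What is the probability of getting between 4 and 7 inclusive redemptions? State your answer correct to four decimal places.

X ~ Binomial(12, 0.111); P(4 ≤ X ≤ 7) = Σ C(12,k) p^k (1−p)^(12−k) over k:
  k=4: C(12,4)·0.111^4·0.889^8 = 0.029316
  k=5: C(12,5)·0.111^5·0.889^7 = 0.005857
  k=6: C(12,6)·0.111^6·0.889^6 = 0.000853
  k=7: C(12,7)·0.111^7·0.889^5 = 0.000091
Total = 0.036118

0.0361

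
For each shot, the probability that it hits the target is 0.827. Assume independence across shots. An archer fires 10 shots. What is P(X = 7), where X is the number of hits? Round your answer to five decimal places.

0.16438

X ~ Binomial(n=10, p=0.827).
P(X=7) = C(10,7) · p^7 · (1−p)^3
= 120 · 0.26457 · 0.0051777 = 0.1643835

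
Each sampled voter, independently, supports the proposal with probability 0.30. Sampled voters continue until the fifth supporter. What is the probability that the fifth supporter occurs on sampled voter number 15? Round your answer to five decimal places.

0.06871

Y = trial on which the fifth success occurs; negative binomial, r=5, p=0.30.
P(Y=15) = C(14,4) · p^5 · (1−p)^10
= 1001 · 0.00243 · 0.028248 = 0.0687101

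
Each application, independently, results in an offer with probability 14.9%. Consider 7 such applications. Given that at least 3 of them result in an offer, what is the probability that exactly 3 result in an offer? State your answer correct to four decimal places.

0.8371

X ~ Binomial(7, 0.149). Want P(X=3 | X≥3) = P(X=3) / P(X≥3).
P(X=3) = C(7,3)·0.149^3·0.851^4 = 0.060722
P(X≥3) = 1 − 0.323226 − 0.396152 − 0.208084 = 0.072537
Ratio = 0.060722 / 0.072537 = 0.837113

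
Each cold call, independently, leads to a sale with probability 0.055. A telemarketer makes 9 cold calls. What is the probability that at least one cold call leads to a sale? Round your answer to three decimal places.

P(at least one) = 1 − P(none) = 1 − (1 − 0.055)^9
= 1 − 0.60102 = 0.39898

0.399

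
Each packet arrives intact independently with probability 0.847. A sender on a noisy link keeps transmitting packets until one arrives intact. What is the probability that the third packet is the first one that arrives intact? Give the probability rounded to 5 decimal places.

0.01983

Geometric (trials to first success), p = 0.847.
P(Y = 3) = (1−p)^2 · p = 0.023409 · 0.847 = 0.0198274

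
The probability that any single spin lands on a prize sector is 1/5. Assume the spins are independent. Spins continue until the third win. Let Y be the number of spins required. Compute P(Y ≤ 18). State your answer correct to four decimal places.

0.7287

Finishing within 18 spins ⇔ at least 3 successes in the first 18. With X ~ Binomial(18, 0.20), P(Y ≤ 18) = 1 − P(X ≤ 2).
  k=0: C(18,0)·0.20^0·0.80^18 = 0.018014
  k=1: C(18,1)·0.20^1·0.80^17 = 0.081065
  k=2: C(18,2)·0.20^2·0.80^16 = 0.172263
1 − 0.271342 = 0.728658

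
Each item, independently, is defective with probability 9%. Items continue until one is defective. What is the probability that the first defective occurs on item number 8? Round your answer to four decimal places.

Geometric (trials to first success), p = 0.09.
P(Y = 8) = (1−p)^7 · p = 0.51676 · 0.09 = 0.046508

0.0465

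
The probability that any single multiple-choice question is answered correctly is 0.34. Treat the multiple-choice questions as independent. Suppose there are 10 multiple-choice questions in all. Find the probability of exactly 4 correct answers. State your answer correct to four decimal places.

0.2320

X ~ Binomial(n=10, p=0.34).
P(X=4) = C(10,4) · p^4 · (1−p)^6
= 210 · 0.013363 · 0.082654 = 0.231952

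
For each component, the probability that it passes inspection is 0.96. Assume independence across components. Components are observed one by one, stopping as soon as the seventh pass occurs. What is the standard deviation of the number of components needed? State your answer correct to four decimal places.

Y = total components until the seventh success; negative binomial with r=7, p=0.96.
SD(Y) = √[r(1−p)/p²] = √(0.303819) = 0.551198

0.5512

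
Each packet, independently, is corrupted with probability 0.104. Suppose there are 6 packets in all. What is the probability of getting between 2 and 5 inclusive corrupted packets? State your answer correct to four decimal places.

0.1222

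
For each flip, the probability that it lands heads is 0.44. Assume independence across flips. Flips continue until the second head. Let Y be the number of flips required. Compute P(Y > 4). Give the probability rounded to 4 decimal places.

Needing more than 4 flips ⇔ fewer than 2 successes in the first 4. With X ~ Binomial(4, 0.44), P(Y > 4) = P(X ≤ 1).
  k=0: C(4,0)·0.44^0·0.56^4 = 0.098345
  k=1: C(4,1)·0.44^1·0.56^3 = 0.309084
P(X ≤ 1) = 0.407429

0.4074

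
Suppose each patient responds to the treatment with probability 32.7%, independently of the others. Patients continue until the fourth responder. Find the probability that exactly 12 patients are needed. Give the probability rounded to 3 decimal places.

Y = trial on which the fourth success occurs; negative binomial, r=4, p=0.327.
P(Y=12) = C(11,3) · p^4 · (1−p)^8
= 165 · 0.011434 · 0.042084 = 0.07940

0.079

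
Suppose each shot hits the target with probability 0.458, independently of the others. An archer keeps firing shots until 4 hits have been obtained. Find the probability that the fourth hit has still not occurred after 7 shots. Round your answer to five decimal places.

Needing more than 7 shots ⇔ fewer than 4 successes in the first 7. With X ~ Binomial(7, 0.458), P(Y > 7) = P(X ≤ 3).
  k=0: C(7,0)·0.458^0·0.542^7 = 0.0137403
  k=1: C(7,1)·0.458^1·0.542^6 = 0.0812754
  k=2: C(7,2)·0.458^2·0.542^5 = 0.2060377
  k=3: C(7,3)·0.458^3·0.542^4 = 0.2901761
P(X ≤ 3) = 0.5912295

0.59123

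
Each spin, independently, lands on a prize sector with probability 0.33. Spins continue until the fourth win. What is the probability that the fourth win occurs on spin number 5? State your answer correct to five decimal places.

Y = trial on which the fourth success occurs; negative binomial, r=4, p=0.33.
P(Y=5) = C(4,3) · p^4 · (1−p)^1
= 4 · 0.011859 · 0.67 = 0.0317827

0.03178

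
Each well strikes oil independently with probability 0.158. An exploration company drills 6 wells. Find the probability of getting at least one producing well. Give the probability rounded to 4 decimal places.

P(at least one) = 1 − P(none) = 1 − (1 − 0.158)^6
= 1 − 0.356347 = 0.643653

0.6437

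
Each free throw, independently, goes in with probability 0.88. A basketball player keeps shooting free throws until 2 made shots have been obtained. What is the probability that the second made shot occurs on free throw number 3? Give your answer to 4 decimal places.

Y = trial on which the second success occurs; negative binomial, r=2, p=0.88.
P(Y=3) = C(2,1) · p^2 · (1−p)^1
= 2 · 0.7744 · 0.12 = 0.185856

0.1859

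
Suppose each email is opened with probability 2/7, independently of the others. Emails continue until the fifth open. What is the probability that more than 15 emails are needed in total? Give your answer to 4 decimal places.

0.5648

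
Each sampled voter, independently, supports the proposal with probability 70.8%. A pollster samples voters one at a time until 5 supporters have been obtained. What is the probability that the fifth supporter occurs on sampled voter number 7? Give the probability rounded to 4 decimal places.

Y = trial on which the fifth success occurs; negative binomial, r=5, p=0.708.
P(Y=7) = C(6,4) · p^5 · (1−p)^2
= 15 · 0.1779 · 0.085264 = 0.227522

0.2275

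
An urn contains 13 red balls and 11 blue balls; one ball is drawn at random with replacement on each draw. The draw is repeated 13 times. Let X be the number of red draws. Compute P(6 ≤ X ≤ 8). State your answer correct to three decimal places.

0.595

X ~ Binomial(13, 0.541667); P(6 ≤ X ≤ 8) = Σ C(13,k) p^k (1−p)^(13−k) over k:
  k=6: C(13,6)·0.541667^6·0.458333^7 = 0.18415
  k=7: C(13,7)·0.541667^7·0.458333^6 = 0.21764
  k=8: C(13,8)·0.541667^8·0.458333^5 = 0.19290
Total = 0.59469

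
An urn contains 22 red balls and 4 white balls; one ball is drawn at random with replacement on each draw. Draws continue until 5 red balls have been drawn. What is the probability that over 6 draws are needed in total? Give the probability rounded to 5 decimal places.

Needing more than 6 draws ⇔ fewer than 5 successes in the first 6. With X ~ Binomial(6, 0.846154), P(Y > 6) = P(X ≤ 4).
  k=0: C(6,0)·0.846154^0·0.153846^6 = 0.0000133
  k=1: C(6,1)·0.846154^1·0.153846^5 = 0.0004376
  k=2: C(6,2)·0.846154^2·0.153846^4 = 0.0060164
  k=3: C(6,3)·0.846154^3·0.153846^3 = 0.0441202
  k=4: C(6,4)·0.846154^4·0.153846^2 = 0.1819960
P(X ≤ 4) = 0.2325835

0.23258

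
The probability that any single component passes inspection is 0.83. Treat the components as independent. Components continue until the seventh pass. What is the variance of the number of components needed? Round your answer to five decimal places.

1.72739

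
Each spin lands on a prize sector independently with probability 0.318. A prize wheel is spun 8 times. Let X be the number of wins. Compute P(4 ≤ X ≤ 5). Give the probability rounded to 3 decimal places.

0.213

X ~ Binomial(8, 0.318); P(4 ≤ X ≤ 5) = Σ C(8,k) p^k (1−p)^(8−k) over k:
  k=4: C(8,4)·0.318^4·0.682^4 = 0.15486
  k=5: C(8,5)·0.318^5·0.682^3 = 0.05777
Total = 0.21263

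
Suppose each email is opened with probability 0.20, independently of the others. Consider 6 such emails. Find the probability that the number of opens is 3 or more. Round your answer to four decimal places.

X ~ Binomial(6, 0.20); P(X ≥ 3) = Σ C(6,k) p^k (1−p)^(6−k) over k:
  k=3: C(6,3)·0.20^3·0.80^3 = 0.081920
  k=4: C(6,4)·0.20^4·0.80^2 = 0.015360
  k=5: C(6,5)·0.20^5·0.80^1 = 0.001536
  k=6: C(6,6)·0.20^6·0.80^0 = 0.000064
Total = 0.098880

0.0989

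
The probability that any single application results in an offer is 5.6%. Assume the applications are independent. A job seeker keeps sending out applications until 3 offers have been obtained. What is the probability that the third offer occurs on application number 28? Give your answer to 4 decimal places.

0.0146

Y = trial on which the third success occurs; negative binomial, r=3, p=0.056.
P(Y=28) = C(27,2) · p^3 · (1−p)^25
= 351 · 0.00017562 · 0.23676 = 0.014594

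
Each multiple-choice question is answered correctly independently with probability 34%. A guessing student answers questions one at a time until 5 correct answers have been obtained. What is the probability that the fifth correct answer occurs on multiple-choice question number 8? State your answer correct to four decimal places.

0.0457

Y = trial on which the fifth success occurs; negative binomial, r=5, p=0.34.
P(Y=8) = C(7,4) · p^5 · (1−p)^3
= 35 · 0.0045435 · 0.2875 = 0.045719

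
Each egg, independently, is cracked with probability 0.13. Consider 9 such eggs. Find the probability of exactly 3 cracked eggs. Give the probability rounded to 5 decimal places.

0.08002

X ~ Binomial(n=9, p=0.13).
P(X=3) = C(9,3) · p^3 · (1−p)^6
= 84 · 0.002197 · 0.43363 = 0.0800248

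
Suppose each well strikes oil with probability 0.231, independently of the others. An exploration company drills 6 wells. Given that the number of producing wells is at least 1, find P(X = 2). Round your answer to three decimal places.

X ~ Binomial(6, 0.231). Want P(X=2 | X≥1) = P(X=2) / P(X≥1).
P(X=2) = C(6,2)·0.231^2·0.769^4 = 0.27991
P(X≥1) = 1 − 0.20680 = 0.79320
Ratio = 0.27991 / 0.79320 = 0.35289

0.353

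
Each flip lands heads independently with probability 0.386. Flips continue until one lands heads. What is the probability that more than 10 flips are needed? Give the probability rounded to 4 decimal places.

0.0076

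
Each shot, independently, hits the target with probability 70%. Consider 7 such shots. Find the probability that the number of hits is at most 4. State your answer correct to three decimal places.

0.353

X ~ Binomial(7, 0.70); P(X ≤ 4) = Σ C(7,k) p^k (1−p)^(7−k) over k:
  k=0: C(7,0)·0.70^0·0.30^7 = 0.00022
  k=1: C(7,1)·0.70^1·0.30^6 = 0.00357
  k=2: C(7,2)·0.70^2·0.30^5 = 0.02500
  k=3: C(7,3)·0.70^3·0.30^4 = 0.09724
  k=4: C(7,4)·0.70^4·0.30^3 = 0.22689
Total = 0.35293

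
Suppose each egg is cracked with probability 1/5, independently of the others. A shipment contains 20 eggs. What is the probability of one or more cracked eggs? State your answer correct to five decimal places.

0.98847

P(at least one) = 1 − P(none) = 1 − (1 − 0.20)^20
= 1 − 0.0115292 = 0.9884708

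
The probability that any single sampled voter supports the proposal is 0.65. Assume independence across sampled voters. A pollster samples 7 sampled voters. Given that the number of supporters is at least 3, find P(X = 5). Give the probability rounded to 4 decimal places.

0.3161

X ~ Binomial(7, 0.65). Want P(X=5 | X≥3) = P(X=5) / P(X≥3).
P(X=5) = C(7,5)·0.65^5·0.35^2 = 0.298485
P(X≥3) = 1 − 0.000643 − 0.008364 − 0.046600 = 0.944392
Ratio = 0.298485 / 0.944392 = 0.316060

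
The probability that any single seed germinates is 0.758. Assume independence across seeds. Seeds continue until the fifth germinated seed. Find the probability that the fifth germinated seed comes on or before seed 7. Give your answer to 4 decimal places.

Finishing within 7 seeds ⇔ at least 5 successes in the first 7. With X ~ Binomial(7, 0.758), P(Y ≤ 7) = 1 − P(X ≤ 4).
  k=0: C(7,0)·0.758^0·0.242^7 = 0.000049
  k=1: C(7,1)·0.758^1·0.242^6 = 0.001066
  k=2: C(7,2)·0.758^2·0.242^5 = 0.010015
  k=3: C(7,3)·0.758^3·0.242^4 = 0.052280
  k=4: C(7,4)·0.758^4·0.242^3 = 0.163754
1 − 0.227163 = 0.772837

0.7728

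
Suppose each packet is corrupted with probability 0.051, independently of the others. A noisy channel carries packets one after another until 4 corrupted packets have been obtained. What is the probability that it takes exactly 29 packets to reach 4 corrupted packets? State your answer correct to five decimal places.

0.00599

Y = trial on which the fourth success occurs; negative binomial, r=4, p=0.051.
P(Y=29) = C(28,3) · p^4 · (1−p)^25
= 3276 · 6.7652e-06 · 0.27018 = 0.0059880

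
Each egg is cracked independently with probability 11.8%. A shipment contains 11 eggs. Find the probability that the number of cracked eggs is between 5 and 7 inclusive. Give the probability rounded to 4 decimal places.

X ~ Binomial(11, 0.118); P(5 ≤ X ≤ 7) = Σ C(11,k) p^k (1−p)^(11−k) over k:
  k=5: C(11,5)·0.118^5·0.882^6 = 0.004976
  k=6: C(11,6)·0.118^6·0.882^5 = 0.000666
  k=7: C(11,7)·0.118^7·0.882^4 = 0.000064
Total = 0.005705

0.0057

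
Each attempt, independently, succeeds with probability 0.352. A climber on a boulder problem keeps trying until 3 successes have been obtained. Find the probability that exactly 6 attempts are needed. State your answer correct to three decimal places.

0.119

Y = trial on which the third success occurs; negative binomial, r=3, p=0.352.
P(Y=6) = C(5,2) · p^3 · (1−p)^3
= 10 · 0.043614 · 0.2721 = 0.11867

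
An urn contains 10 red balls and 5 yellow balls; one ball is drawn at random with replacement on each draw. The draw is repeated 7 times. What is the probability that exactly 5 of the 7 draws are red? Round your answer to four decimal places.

0.3073

X ~ Binomial(n=7, p=0.666667).
P(X=5) = C(7,5) · p^5 · (1−p)^2
= 21 · 0.13169 · 0.11111 = 0.307270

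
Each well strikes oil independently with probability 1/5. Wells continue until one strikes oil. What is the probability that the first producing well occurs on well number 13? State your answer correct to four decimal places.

Geometric (trials to first success), p = 0.20.
P(Y = 13) = (1−p)^12 · p = 0.068719 · 0.20 = 0.013744

0.0137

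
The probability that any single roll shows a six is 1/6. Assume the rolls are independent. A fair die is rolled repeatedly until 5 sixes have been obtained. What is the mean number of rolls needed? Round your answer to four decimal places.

30.0000

Y = total rolls until the fifth success; negative binomial with r=5, p=0.166667.
E[Y] = r / p = 5 / 0.166667 = 30.000000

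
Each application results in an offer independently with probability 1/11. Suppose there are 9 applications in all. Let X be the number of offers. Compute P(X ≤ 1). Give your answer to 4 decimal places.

X ~ Binomial(9, 0.090909); P(X ≤ 1) = Σ C(9,k) p^k (1−p)^(9−k) over k:
  k=0: C(9,0)·0.090909^0·0.909091^9 = 0.424098
  k=1: C(9,1)·0.090909^1·0.909091^8 = 0.381688
Total = 0.805785

0.8058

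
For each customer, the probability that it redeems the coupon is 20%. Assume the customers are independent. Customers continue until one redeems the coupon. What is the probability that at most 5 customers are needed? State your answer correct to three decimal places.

Y = number of customers to the first success; geometric, p = 0.20.
P(Y ≤ 5) = 1 − (1−p)^5 = 1 − 0.32768 = 0.67232

0.672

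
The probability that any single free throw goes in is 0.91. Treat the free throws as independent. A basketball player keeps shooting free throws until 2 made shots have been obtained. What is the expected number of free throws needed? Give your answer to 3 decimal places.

Y = total free throws until the second success; negative binomial with r=2, p=0.91.
E[Y] = r / p = 2 / 0.91 = 2.19780

2.198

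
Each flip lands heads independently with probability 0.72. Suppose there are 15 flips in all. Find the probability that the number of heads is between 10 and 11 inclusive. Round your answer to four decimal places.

X ~ Binomial(15, 0.72); P(10 ≤ X ≤ 11) = Σ C(15,k) p^k (1−p)^(15−k) over k:
  k=10: C(15,10)·0.72^10·0.28^5 = 0.193495
  k=11: C(15,11)·0.72^11·0.28^4 = 0.226163
Total = 0.419659

0.4197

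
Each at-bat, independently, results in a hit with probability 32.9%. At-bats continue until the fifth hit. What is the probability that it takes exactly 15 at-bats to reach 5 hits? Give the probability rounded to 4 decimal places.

0.0714

Y = trial on which the fifth success occurs; negative binomial, r=5, p=0.329.
P(Y=15) = C(14,4) · p^5 · (1−p)^10
= 1001 · 0.0038546 · 0.018502 = 0.071390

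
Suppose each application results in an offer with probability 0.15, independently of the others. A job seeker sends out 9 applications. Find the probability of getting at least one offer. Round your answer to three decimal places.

0.768

P(at least one) = 1 − P(none) = 1 − (1 − 0.15)^9
= 1 − 0.23162 = 0.76838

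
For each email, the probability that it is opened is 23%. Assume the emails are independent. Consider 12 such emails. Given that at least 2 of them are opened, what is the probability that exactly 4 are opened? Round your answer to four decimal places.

0.2137

X ~ Binomial(12, 0.23). Want P(X=4 | X≥2) = P(X=4) / P(X≥2).
P(X=4) = C(12,4)·0.23^4·0.77^8 = 0.171176
P(X≥2) = 1 − 0.043440 − 0.155707 = 0.800853
Ratio = 0.171176 / 0.800853 = 0.213742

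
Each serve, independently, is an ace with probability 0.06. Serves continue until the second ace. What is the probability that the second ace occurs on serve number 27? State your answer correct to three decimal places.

0.020

Y = trial on which the second success occurs; negative binomial, r=2, p=0.06.
P(Y=27) = C(26,1) · p^2 · (1−p)^25
= 26 · 0.0036 · 0.21291 = 0.01993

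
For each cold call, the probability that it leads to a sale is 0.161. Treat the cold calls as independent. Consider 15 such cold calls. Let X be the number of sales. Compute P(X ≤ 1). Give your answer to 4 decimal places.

0.2787

X ~ Binomial(15, 0.161); P(X ≤ 1) = Σ C(15,k) p^k (1−p)^(15−k) over k:
  k=0: C(15,0)·0.161^0·0.839^15 = 0.071850
  k=1: C(15,1)·0.161^1·0.839^14 = 0.206816
Total = 0.278667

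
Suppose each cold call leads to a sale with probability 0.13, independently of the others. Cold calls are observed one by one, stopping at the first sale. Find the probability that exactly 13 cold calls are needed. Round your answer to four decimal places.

Geometric (trials to first success), p = 0.13.
P(Y = 13) = (1−p)^12 · p = 0.18803 · 0.13 = 0.024444

0.0244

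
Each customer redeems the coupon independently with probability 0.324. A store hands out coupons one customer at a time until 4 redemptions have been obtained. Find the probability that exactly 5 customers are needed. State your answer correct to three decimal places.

0.030

Y = trial on which the fourth success occurs; negative binomial, r=4, p=0.324.
P(Y=5) = C(4,3) · p^4 · (1−p)^1
= 4 · 0.01102 · 0.676 = 0.02980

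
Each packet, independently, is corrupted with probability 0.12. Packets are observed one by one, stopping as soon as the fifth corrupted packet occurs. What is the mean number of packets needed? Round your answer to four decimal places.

41.6667

Y = total packets until the fifth success; negative binomial with r=5, p=0.12.
E[Y] = r / p = 5 / 0.12 = 41.666667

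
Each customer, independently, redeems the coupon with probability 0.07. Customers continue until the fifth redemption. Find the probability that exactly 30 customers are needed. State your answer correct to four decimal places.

Y = trial on which the fifth success occurs; negative binomial, r=5, p=0.07.
P(Y=30) = C(29,4) · p^5 · (1−p)^25
= 23751 · 1.6807e-06 · 0.16296 = 0.006505

0.0065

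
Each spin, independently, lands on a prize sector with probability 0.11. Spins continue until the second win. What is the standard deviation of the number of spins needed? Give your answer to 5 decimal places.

12.12879

Y = total spins until the second success; negative binomial with r=2, p=0.11.
SD(Y) = √[r(1−p)/p²] = √(147.1074380) = 12.1287855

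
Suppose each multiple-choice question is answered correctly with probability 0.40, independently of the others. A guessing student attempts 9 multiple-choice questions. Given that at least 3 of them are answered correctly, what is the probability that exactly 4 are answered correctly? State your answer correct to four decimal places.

X ~ Binomial(9, 0.40). Want P(X=4 | X≥3) = P(X=4) / P(X≥3).
P(X=4) = C(9,4)·0.40^4·0.60^5 = 0.250823
P(X≥3) = 1 − 0.010078 − 0.060466 − 0.161243 = 0.768213
Ratio = 0.250823 / 0.768213 = 0.326501

0.3265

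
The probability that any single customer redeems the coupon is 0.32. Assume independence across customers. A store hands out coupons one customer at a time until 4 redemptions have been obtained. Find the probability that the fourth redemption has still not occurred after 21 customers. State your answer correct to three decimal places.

0.060

Needing more than 21 customers ⇔ fewer than 4 successes in the first 21. With X ~ Binomial(21, 0.32), P(Y > 21) = P(X ≤ 3).
  k=0: C(21,0)·0.32^0·0.68^21 = 0.00030
  k=1: C(21,1)·0.32^1·0.68^20 = 0.00300
  k=2: C(21,2)·0.32^2·0.68^19 = 0.01413
  k=3: C(21,3)·0.32^3·0.68^18 = 0.04212
P(X ≤ 3) = 0.05956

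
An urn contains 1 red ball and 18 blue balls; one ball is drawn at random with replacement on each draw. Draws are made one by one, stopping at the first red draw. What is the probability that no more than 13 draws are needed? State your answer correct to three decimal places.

0.505

Y = number of draws to the first success; geometric, p = 0.052632.
P(Y ≤ 13) = 1 − (1−p)^13 = 1 − 0.49516 = 0.50484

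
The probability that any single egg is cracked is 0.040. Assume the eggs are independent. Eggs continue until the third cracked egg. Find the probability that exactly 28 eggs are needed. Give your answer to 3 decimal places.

Y = trial on which the third success occurs; negative binomial, r=3, p=0.04.
P(Y=28) = C(27,2) · p^3 · (1−p)^25
= 351 · 6.4e-05 · 0.3604 = 0.00810

0.008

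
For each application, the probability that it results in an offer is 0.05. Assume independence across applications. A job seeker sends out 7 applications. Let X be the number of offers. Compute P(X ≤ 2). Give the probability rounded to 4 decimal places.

X ~ Binomial(7, 0.05); P(X ≤ 2) = Σ C(7,k) p^k (1−p)^(7−k) over k:
  k=0: C(7,0)·0.05^0·0.95^7 = 0.698337
  k=1: C(7,1)·0.05^1·0.95^6 = 0.257282
  k=2: C(7,2)·0.05^2·0.95^5 = 0.040623
Total = 0.996243

0.9962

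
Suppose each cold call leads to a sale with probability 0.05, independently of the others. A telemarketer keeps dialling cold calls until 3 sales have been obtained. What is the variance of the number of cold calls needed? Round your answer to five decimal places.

1140.00000

Y = total cold calls until the third success; negative binomial with r=3, p=0.05.
Var(Y) = r(1−p)/p² = 3·0.95 / 0.05² = 1140.0000000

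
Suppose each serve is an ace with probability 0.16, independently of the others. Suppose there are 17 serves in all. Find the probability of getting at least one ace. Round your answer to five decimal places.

0.94839

P(at least one) = 1 − P(none) = 1 − (1 − 0.16)^17
= 1 − 0.0516117 = 0.9483883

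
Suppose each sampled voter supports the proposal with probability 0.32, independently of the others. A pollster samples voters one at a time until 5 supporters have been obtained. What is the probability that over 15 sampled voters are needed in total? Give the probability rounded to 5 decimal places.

Needing more than 15 sampled voters ⇔ fewer than 5 successes in the first 15. With X ~ Binomial(15, 0.32), P(Y > 15) = P(X ≤ 4).
  k=0: C(15,0)·0.32^0·0.68^15 = 0.0030735
  k=1: C(15,1)·0.32^1·0.68^14 = 0.0216953
  k=2: C(15,2)·0.32^2·0.68^13 = 0.0714669
  k=3: C(15,3)·0.32^3·0.68^12 = 0.1457365
  k=4: C(15,4)·0.32^4·0.68^11 = 0.2057456
P(X ≤ 4) = 0.4477179

0.44772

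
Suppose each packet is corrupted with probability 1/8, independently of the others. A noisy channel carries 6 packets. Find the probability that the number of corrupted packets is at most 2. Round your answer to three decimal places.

0.971

X ~ Binomial(6, 0.125); P(X ≤ 2) = Σ C(6,k) p^k (1−p)^(6−k) over k:
  k=0: C(6,0)·0.125^0·0.875^6 = 0.44880
  k=1: C(6,1)·0.125^1·0.875^5 = 0.38468
  k=2: C(6,2)·0.125^2·0.875^4 = 0.13739
Total = 0.97086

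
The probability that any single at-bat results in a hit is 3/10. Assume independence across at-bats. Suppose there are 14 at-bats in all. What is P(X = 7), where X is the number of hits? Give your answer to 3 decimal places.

X ~ Binomial(n=14, p=0.30).
P(X=7) = C(14,7) · p^7 · (1−p)^7
= 3432 · 0.0002187 · 0.082354 = 0.06181

0.062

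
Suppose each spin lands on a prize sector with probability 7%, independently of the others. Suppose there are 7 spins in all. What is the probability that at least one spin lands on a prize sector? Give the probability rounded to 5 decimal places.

0.39830

P(at least one) = 1 − P(none) = 1 − (1 − 0.07)^7
= 1 − 0.6017009 = 0.3982991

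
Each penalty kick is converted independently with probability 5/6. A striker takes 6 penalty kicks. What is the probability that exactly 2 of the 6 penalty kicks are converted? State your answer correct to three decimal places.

0.008

X ~ Binomial(n=6, p=0.833333).
P(X=2) = C(6,2) · p^2 · (1−p)^4
= 15 · 0.69444 · 0.0007716 = 0.00804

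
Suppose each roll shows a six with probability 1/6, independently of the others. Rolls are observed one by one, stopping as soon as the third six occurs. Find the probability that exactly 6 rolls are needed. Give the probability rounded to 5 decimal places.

0.02679

Y = trial on which the third success occurs; negative binomial, r=3, p=0.166667.
P(Y=6) = C(5,2) · p^3 · (1−p)^3
= 10 · 0.0046296 · 0.5787 = 0.0267918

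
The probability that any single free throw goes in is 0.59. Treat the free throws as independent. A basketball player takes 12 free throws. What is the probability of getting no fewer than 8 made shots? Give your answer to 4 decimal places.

X ~ Binomial(12, 0.59); P(X ≥ 8) = Σ C(12,k) p^k (1−p)^(12−k) over k:
  k=8: C(12,8)·0.59^8·0.41^4 = 0.205379
  k=9: C(12,9)·0.59^9·0.41^3 = 0.131354
  k=10: C(12,10)·0.59^10·0.41^2 = 0.056706
  k=11: C(12,11)·0.59^11·0.41^1 = 0.014837
  k=12: C(12,12)·0.59^12·0.41^0 = 0.001779
Total = 0.410055

0.4101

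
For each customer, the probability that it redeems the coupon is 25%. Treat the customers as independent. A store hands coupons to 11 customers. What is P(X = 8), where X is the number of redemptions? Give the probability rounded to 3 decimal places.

0.001

X ~ Binomial(n=11, p=0.25).
P(X=8) = C(11,8) · p^8 · (1−p)^3
= 165 · 1.5259e-05 · 0.42188 = 0.00106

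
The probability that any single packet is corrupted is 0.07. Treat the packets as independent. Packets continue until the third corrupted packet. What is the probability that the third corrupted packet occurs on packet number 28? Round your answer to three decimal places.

0.020

Y = trial on which the third success occurs; negative binomial, r=3, p=0.07.
P(Y=28) = C(27,2) · p^3 · (1−p)^25
= 351 · 0.000343 · 0.16296 = 0.01962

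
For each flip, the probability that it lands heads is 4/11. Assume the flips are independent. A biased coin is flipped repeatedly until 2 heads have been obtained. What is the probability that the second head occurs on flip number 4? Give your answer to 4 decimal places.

0.1606

Y = trial on which the second success occurs; negative binomial, r=2, p=0.363636.
P(Y=4) = C(3,1) · p^2 · (1−p)^2
= 3 · 0.13223 · 0.40496 = 0.160645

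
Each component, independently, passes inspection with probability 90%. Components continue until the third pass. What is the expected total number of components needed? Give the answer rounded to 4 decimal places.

Y = total components until the third success; negative binomial with r=3, p=0.90.
E[Y] = r / p = 3 / 0.90 = 3.333333

3.3333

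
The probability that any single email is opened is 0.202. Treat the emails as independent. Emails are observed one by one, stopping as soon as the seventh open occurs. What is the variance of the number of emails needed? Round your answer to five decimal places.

Y = total emails until the seventh success; negative binomial with r=7, p=0.202.
Var(Y) = r(1−p)/p² = 7·0.798 / 0.202² = 136.8983433

136.89834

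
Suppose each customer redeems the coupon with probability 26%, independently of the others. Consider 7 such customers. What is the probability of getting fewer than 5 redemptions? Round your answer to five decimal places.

X ~ Binomial(7, 0.26); P(X ≤ 4) = Σ C(7,k) p^k (1−p)^(7−k) over k:
  k=0: C(7,0)·0.26^0·0.74^7 = 0.1215128
  k=1: C(7,1)·0.26^1·0.74^6 = 0.2988558
  k=2: C(7,2)·0.26^2·0.74^5 = 0.3150102
  k=3: C(7,3)·0.26^3·0.74^4 = 0.1844654
  k=4: C(7,4)·0.26^4·0.74^3 = 0.0648122
Total = 0.9846564

0.98466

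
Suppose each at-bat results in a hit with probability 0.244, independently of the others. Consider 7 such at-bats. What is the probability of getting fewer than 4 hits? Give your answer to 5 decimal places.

0.93485

X ~ Binomial(7, 0.244); P(X ≤ 3) = Σ C(7,k) p^k (1−p)^(7−k) over k:
  k=0: C(7,0)·0.244^0·0.756^7 = 0.1411408
  k=1: C(7,1)·0.244^1·0.756^6 = 0.3188737
  k=2: C(7,2)·0.244^2·0.756^5 = 0.3087507
  k=3: C(7,3)·0.244^3·0.756^4 = 0.1660828
Total = 0.9348480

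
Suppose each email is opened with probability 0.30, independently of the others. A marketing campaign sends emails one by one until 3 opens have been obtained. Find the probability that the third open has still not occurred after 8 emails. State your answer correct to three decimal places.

0.552

Needing more than 8 emails ⇔ fewer than 3 successes in the first 8. With X ~ Binomial(8, 0.30), P(Y > 8) = P(X ≤ 2).
  k=0: C(8,0)·0.30^0·0.70^8 = 0.05765
  k=1: C(8,1)·0.30^1·0.70^7 = 0.19765
  k=2: C(8,2)·0.30^2·0.70^6 = 0.29648
P(X ≤ 2) = 0.55177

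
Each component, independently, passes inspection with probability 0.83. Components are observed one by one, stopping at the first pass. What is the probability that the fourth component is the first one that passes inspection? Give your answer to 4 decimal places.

0.0041

Geometric (trials to first success), p = 0.83.
P(Y = 4) = (1−p)^3 · p = 0.004913 · 0.83 = 0.004078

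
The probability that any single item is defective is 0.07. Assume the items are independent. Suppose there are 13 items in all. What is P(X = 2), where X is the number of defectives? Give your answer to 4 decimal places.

0.1720

X ~ Binomial(n=13, p=0.07).
P(X=2) = C(13,2) · p^2 · (1−p)^11
= 78 · 0.0049 · 0.4501 = 0.172030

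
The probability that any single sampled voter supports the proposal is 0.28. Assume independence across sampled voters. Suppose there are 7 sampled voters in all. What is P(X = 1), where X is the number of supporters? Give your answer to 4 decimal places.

0.2731

X ~ Binomial(n=7, p=0.28).
P(X=1) = C(7,1) · p^1 · (1−p)^6
= 7 · 0.28 · 0.13931 = 0.273056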